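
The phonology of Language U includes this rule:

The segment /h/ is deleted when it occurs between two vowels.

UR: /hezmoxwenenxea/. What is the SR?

hezmoxwenenxea

No segment of /hezmoxwenenxea/ meets the structural description of the rule, so the form surfaces unchanged.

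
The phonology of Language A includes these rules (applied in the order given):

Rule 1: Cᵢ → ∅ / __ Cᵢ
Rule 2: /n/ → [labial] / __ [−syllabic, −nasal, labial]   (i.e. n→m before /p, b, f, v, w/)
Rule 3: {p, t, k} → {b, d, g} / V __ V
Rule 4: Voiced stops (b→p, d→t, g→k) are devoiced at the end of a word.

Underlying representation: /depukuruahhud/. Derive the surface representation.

debuguruahut

Rule 1 (degemination): /hh/ is a geminate; the first /h/ deletes. /depukuruahhud/ → depukuruahud.
Rule 2 (nasal place assimilation): no segment meets the environment; /depukuruahud/ is unchanged.
Rule 3 (intervocalic voicing): /p/ is a voiceless stop between vowels /e/ and /u/, so it voices to [b]. /k/ is a voiceless stop between vowels /u/ and /u/, so it voices to [g]. /depukuruahud/ → debuguruahud.
Rule 4 (final devoicing): /d/ is a voiced stop in word-final position, so it devoices to [t]. /debuguruahud/ → debuguruahut.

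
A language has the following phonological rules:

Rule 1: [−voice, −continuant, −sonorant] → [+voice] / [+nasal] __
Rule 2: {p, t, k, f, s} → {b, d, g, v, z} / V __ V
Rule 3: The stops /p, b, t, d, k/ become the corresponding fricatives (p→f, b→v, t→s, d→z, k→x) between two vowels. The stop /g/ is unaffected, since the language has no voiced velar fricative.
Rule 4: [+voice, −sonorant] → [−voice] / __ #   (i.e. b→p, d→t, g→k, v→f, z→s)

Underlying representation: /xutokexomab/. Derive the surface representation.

xuzogexomap

Rule 1 (post-nasal voicing): no segment meets the environment; /xutokexomab/ is unchanged.
Rule 2 (intervocalic voicing): /t/ is a voiceless obstruent between vowels /u/ and /o/, so it voices to [d]. /k/ is a voiceless obstruent between vowels /o/ and /e/, so it voices to [g]. /xutokexomab/ → xudogexomab.
Rule 3 (intervocalic spirantization): /d/ is a stop between vowels /u/ and /o/, so it spirantizes to the fricative [z]. /xudogexomab/ → xuzogexomab.
Rule 4 (final devoicing): /b/ is a voiced obstruent in word-final position, so it devoices to [p]. /xuzogexomab/ → xuzogexomap.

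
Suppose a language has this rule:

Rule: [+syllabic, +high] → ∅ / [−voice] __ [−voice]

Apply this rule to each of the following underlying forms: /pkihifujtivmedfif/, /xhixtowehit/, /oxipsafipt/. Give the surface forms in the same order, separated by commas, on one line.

pkhfujtivmedff, xhxtoweht, oxpsafpt

/pkihifujtivmedfif/: /i/ is a high vowel flanked by voiceless consonants /k/ and /h/, so it deletes. /i/ is a high vowel flanked by voiceless consonants /h/ and /f/, so it deletes. /i/ is a high vowel flanked by voiceless consonants /f/ and /f/, so it deletes. → [pkhfujtivmedff].
/xhixtowehit/: /i/ is a high vowel flanked by voiceless consonants /h/ and /x/, so it deletes. /i/ is a high vowel flanked by voiceless consonants /h/ and /t/, so it deletes. → [xhxtoweht].
/oxipsafipt/: /i/ is a high vowel flanked by voiceless consonants /x/ and /p/, so it deletes. /i/ is a high vowel flanked by voiceless consonants /f/ and /p/, so it deletes. → [oxpsafpt].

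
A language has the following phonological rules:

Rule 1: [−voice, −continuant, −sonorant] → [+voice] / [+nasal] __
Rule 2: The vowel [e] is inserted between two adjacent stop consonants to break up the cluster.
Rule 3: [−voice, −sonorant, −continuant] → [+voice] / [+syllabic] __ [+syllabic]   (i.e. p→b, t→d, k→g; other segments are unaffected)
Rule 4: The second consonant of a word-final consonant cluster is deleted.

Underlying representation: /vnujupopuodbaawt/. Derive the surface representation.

vnujubobuodebaaw

Rule 1 (post-nasal voicing): no segment meets the environment; /vnujupopuodbaawt/ is unchanged.
Rule 2 (stop-cluster e-epenthesis): /d/ and /b/ form a stop–stop cluster, so [e] is inserted between them. /vnujupopuodbaawt/ → vnujupopuodebaawt.
Rule 3 (intervocalic voicing): /p/ is a voiceless stop between vowels /u/ and /o/, so it voices to [b]. /p/ is a voiceless stop between vowels /o/ and /u/, so it voices to [b]. /vnujupopuodebaawt/ → vnujubobuodebaawt.
Rule 4 (final cluster simplification): /t/ is the second consonant of a word-final cluster /wt/, so it deletes. /vnujubobuodebaawt/ → vnujubobuodebaaw.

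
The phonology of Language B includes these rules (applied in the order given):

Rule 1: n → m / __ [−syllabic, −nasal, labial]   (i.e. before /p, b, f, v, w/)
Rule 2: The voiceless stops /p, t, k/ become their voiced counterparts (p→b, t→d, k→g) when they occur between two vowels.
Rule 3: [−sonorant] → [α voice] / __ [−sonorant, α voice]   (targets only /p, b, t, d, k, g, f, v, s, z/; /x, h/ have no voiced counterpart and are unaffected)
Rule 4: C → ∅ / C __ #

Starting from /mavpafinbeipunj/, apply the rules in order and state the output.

mafpafimbeibun

Rule 1 (nasal place assimilation): /n/ precedes the labial consonant /b/, so it assimilates in place to [m]. /mavpafinbeipunj/ → mavpafimbeipunj.
Rule 2 (intervocalic voicing): /p/ is a voiceless stop between vowels /i/ and /u/, so it voices to [b]. /mavpafimbeipunj/ → mavpafimbeibunj.
Rule 3 (regressive voicing assimilation): /v/ precedes the voiceless obstruent /p/, so it devoices to [f] by assimilation. /mavpafimbeibunj/ → mafpafimbeibunj.
Rule 4 (final cluster simplification): /j/ is the second consonant of a word-final cluster /nj/, so it deletes. /mafpafimbeibunj/ → mafpafimbeibun.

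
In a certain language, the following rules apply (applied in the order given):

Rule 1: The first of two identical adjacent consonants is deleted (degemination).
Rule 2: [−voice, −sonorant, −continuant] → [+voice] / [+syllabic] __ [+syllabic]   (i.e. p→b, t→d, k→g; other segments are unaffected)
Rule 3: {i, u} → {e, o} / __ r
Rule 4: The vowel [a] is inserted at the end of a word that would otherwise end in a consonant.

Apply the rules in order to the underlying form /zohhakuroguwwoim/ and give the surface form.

Rule 1 (degemination): /hh/ is a geminate; the first /h/ deletes. /ww/ is a geminate; the first /w/ deletes. /zohhakuroguwwoim/ → zohakuroguwoim.
Rule 2 (intervocalic voicing): /k/ is a voiceless stop between vowels /a/ and /u/, so it voices to [g]. /zohakuroguwoim/ → zohaguroguwoim.
Rule 3 (pre-rhotic lowering): /u/ is a high vowel immediately before /r/, so it lowers to [o]. /zohaguroguwoim/ → zohagoroguwoim.
Rule 4 (final a-epenthesis): the form ends in the consonant /m/, so [a] is inserted word-finally. /zohagoroguwoim/ → zohagoroguwoima.

zohagoroguwoima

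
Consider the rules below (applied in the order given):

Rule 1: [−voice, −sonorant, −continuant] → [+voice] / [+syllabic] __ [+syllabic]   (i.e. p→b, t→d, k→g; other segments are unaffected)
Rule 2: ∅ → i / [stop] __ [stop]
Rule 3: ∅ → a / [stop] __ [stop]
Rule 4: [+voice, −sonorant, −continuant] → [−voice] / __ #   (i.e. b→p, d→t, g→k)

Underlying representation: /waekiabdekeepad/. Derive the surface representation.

Rule 1 (intervocalic voicing): /k/ is a voiceless stop between vowels /e/ and /i/, so it voices to [g]. /k/ is a voiceless stop between vowels /e/ and /e/, so it voices to [g]. /p/ is a voiceless stop between vowels /e/ and /a/, so it voices to [b]. /waekiabdekeepad/ → waegiabdegeebad.
Rule 2 (stop-cluster i-epenthesis): /b/ and /d/ form a stop–stop cluster, so [i] is inserted between them. /waegiabdegeebad/ → waegiabidegeebad.
Rule 3 (stop-cluster a-epenthesis): no segment meets the environment; /waegiabidegeebad/ is unchanged.
Rule 4 (final devoicing): /d/ is a voiced stop in word-final position, so it devoices to [t]. /waegiabidegeebad/ → waegiabidegeebat.

waegiabidegeebat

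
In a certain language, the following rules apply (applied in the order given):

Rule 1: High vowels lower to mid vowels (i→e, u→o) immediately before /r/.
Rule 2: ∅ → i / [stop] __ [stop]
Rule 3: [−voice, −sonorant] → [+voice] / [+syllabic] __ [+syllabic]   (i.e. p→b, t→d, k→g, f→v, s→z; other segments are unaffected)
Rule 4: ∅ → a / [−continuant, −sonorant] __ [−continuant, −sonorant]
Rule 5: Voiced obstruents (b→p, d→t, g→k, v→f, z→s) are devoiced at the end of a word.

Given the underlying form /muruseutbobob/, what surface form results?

Rule 1 (pre-rhotic lowering): /u/ is a high vowel immediately before /r/, so it lowers to [o]. /muruseutbobob/ → moruseutbobob.
Rule 2 (stop-cluster i-epenthesis): /t/ and /b/ form a stop–stop cluster, so [i] is inserted between them. /moruseutbobob/ → moruseutibobob.
Rule 3 (intervocalic voicing): /s/ is a voiceless obstruent between vowels /u/ and /e/, so it voices to [z]. /t/ is a voiceless obstruent between vowels /u/ and /i/, so it voices to [d]. /moruseutibobob/ → moruzeudibobob.
Rule 4 (stop-cluster a-epenthesis): no segment meets the environment; /moruzeudibobob/ is unchanged.
Rule 5 (final devoicing): /b/ is a voiced obstruent in word-final position, so it devoices to [p]. /moruzeudibobob/ → moruzeudibobop.

moruzeudibobop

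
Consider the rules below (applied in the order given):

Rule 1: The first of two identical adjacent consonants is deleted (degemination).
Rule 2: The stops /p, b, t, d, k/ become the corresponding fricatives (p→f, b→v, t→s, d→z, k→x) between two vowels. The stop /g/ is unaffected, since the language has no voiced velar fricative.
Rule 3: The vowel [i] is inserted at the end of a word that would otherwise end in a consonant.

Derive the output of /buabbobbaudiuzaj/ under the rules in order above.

buavovauziuzaji

Rule 1 (degemination): /bb/ is a geminate; the first /b/ deletes. /bb/ is a geminate; the first /b/ deletes. /buabbobbaudiuzaj/ → buabobaudiuzaj.
Rule 2 (intervocalic spirantization): /b/ is a stop between vowels /a/ and /o/, so it spirantizes to the fricative [v]. /b/ is a stop between vowels /o/ and /a/, so it spirantizes to the fricative [v]. /d/ is a stop between vowels /u/ and /i/, so it spirantizes to the fricative [z]. /buabobaudiuzaj/ → buavovauziuzaj.
Rule 3 (final i-epenthesis): the form ends in the consonant /j/, so [i] is inserted word-finally. /buavovauziuzaj/ → buavovauziuzaji.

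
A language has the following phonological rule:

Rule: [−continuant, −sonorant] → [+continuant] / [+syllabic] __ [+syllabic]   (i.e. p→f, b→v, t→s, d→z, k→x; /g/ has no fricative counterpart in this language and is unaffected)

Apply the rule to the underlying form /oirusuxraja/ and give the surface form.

oirusuxraja

No segment of /oirusuxraja/ meets the structural description of the rule, so the form surfaces unchanged.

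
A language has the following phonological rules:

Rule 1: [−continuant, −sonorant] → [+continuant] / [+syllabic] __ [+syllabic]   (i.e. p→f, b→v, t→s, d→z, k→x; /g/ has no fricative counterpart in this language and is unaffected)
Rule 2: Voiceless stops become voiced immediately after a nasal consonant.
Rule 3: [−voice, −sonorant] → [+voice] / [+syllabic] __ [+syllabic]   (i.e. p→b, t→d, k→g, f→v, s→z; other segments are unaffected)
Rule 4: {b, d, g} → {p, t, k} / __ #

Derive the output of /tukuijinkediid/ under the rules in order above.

Rule 1 (intervocalic spirantization): /k/ is a stop between vowels /u/ and /u/, so it spirantizes to the fricative [x]. /d/ is a stop between vowels /e/ and /i/, so it spirantizes to the fricative [z]. /tukuijinkediid/ → tuxuijinkeziid.
Rule 2 (post-nasal voicing): /k/ is a voiceless stop immediately after the nasal /n/, so it voices to [g]. /tuxuijinkeziid/ → tuxuijingeziid.
Rule 3 (intervocalic voicing): no segment meets the environment; /tuxuijingeziid/ is unchanged.
Rule 4 (final devoicing): /d/ is a voiced stop in word-final position, so it devoices to [t]. /tuxuijingeziid/ → tuxuijingeziit.

tuxuijingeziit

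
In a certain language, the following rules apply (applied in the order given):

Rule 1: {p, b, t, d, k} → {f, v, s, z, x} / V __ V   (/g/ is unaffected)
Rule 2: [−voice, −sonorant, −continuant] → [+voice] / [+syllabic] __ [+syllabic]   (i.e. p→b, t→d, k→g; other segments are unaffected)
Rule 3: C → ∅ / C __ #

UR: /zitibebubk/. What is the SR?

Rule 1 (intervocalic spirantization): /t/ is a stop between vowels /i/ and /i/, so it spirantizes to the fricative [s]. /b/ is a stop between vowels /i/ and /e/, so it spirantizes to the fricative [v]. /b/ is a stop between vowels /e/ and /u/, so it spirantizes to the fricative [v]. /zitibebubk/ → zisivevubk.
Rule 2 (intervocalic voicing): no segment meets the environment; /zisivevubk/ is unchanged.
Rule 3 (final cluster simplification): /k/ is the second consonant of a word-final cluster /bk/, so it deletes. /zisivevubk/ → zisivevub.

zisivevub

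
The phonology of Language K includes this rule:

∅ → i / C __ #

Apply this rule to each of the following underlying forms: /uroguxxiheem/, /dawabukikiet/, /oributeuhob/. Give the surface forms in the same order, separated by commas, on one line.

uroguxxiheemi, dawabukikieti, oributeuhobi

/uroguxxiheem/: the form ends in the consonant /m/, so [i] is inserted word-finally. → [uroguxxiheemi].
/dawabukikiet/: the form ends in the consonant /t/, so [i] is inserted word-finally. → [dawabukikieti].
/oributeuhob/: the form ends in the consonant /b/, so [i] is inserted word-finally. → [oributeuhobi].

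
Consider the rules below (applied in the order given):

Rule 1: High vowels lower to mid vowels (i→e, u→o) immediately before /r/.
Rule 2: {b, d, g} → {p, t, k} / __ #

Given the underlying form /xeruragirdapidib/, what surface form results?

xeroragerdapidip

Rule 1 (pre-rhotic lowering): /u/ is a high vowel immediately before /r/, so it lowers to [o]. /i/ is a high vowel immediately before /r/, so it lowers to [e]. /xeruragirdapidib/ → xeroragerdapidib.
Rule 2 (final devoicing): /b/ is a voiced stop in word-final position, so it devoices to [p]. /xeroragerdapidib/ → xeroragerdapidip.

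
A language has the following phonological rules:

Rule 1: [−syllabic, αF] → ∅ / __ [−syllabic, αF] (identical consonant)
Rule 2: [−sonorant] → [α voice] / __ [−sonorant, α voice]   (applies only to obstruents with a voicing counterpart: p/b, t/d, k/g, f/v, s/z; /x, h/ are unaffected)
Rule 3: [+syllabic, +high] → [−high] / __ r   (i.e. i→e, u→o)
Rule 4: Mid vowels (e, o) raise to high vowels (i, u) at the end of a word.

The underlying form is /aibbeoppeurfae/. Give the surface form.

Rule 1 (degemination): /bb/ is a geminate; the first /b/ deletes. /pp/ is a geminate; the first /p/ deletes. /aibbeoppeurfae/ → aibeopeurfae.
Rule 2 (regressive voicing assimilation): no segment meets the environment; /aibeopeurfae/ is unchanged.
Rule 3 (pre-rhotic lowering): /u/ is a high vowel immediately before /r/, so it lowers to [o]. /aibeopeurfae/ → aibeopeorfae.
Rule 4 (final vowel raising): /e/ is a mid vowel in word-final position, so it raises to [i]. /aibeopeorfae/ → aibeopeorfai.

aibeopeorfai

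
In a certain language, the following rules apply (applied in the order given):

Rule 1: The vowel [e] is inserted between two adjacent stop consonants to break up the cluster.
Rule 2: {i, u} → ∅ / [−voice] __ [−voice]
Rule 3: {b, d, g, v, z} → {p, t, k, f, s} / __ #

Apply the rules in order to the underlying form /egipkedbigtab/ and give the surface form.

egipekedebigetap

Rule 1 (stop-cluster e-epenthesis): /p/ and /k/ form a stop–stop cluster, so [e] is inserted between them. /d/ and /b/ form a stop–stop cluster, so [e] is inserted between them. /g/ and /t/ form a stop–stop cluster, so [e] is inserted between them. /egipkedbigtab/ → egipekedebigetab.
Rule 2 (high vowel syncope): no segment meets the environment; /egipekedebigetab/ is unchanged.
Rule 3 (final devoicing): /b/ is a voiced obstruent in word-final position, so it devoices to [p]. /egipekedebigetab/ → egipekedebigetap.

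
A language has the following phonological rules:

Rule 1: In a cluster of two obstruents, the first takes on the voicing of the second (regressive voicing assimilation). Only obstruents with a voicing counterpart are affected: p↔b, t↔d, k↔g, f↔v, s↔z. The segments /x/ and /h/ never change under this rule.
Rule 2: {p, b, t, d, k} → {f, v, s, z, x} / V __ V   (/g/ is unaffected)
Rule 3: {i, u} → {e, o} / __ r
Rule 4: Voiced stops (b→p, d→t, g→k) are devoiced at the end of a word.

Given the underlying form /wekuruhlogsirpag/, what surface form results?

wexoruhlokserpak

Rule 1 (regressive voicing assimilation): /g/ precedes the voiceless obstruent /s/, so it devoices to [k] by assimilation. /wekuruhlogsirpag/ → wekuruhloksirpag.
Rule 2 (intervocalic spirantization): /k/ is a stop between vowels /e/ and /u/, so it spirantizes to the fricative [x]. /wekuruhloksirpag/ → wexuruhloksirpag.
Rule 3 (pre-rhotic lowering): /u/ is a high vowel immediately before /r/, so it lowers to [o]. /i/ is a high vowel immediately before /r/, so it lowers to [e]. /wexuruhloksirpag/ → wexoruhlokserpag.
Rule 4 (final devoicing): /g/ is a voiced stop in word-final position, so it devoices to [k]. /wexoruhlokserpag/ → wexoruhlokserpak.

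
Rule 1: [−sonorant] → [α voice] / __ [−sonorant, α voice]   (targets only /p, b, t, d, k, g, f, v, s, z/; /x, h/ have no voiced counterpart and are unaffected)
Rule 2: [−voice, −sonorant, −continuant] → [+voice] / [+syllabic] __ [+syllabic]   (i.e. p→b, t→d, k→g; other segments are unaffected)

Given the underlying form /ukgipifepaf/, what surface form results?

uggibifebaf

Rule 1 (regressive voicing assimilation): /k/ precedes the voiced obstruent /g/, so it voices to [g] by assimilation. /ukgipifepaf/ → uggipifepaf.
Rule 2 (intervocalic voicing): /p/ is a voiceless stop between vowels /i/ and /i/, so it voices to [b]. /p/ is a voiceless stop between vowels /e/ and /a/, so it voices to [b]. /uggipifepaf/ → uggibifebaf.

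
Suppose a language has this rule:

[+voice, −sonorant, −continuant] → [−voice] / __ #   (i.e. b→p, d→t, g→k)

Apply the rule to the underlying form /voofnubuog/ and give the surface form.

/g/ is a voiced stop in word-final position, so it devoices to [k].
Surface form: [voofnubuok].

voofnubuok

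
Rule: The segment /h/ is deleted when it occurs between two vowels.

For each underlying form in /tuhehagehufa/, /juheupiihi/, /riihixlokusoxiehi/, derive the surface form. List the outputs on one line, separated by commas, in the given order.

/tuhehagehufa/: /h/ occurs between vowels /u/ and /e/, so it deletes. /h/ occurs between vowels /e/ and /a/, so it deletes. /h/ occurs between vowels /e/ and /u/, so it deletes. → [tueageufa].
/juheupiihi/: /h/ occurs between vowels /u/ and /e/, so it deletes. /h/ occurs between vowels /i/ and /i/, so it deletes. → [jueupiii].
/riihixlokusoxiehi/: /h/ occurs between vowels /i/ and /i/, so it deletes. /h/ occurs between vowels /e/ and /i/, so it deletes. → [riiixlokusoxiei].

tueageufa, jueupiii, riiixlokusoxiei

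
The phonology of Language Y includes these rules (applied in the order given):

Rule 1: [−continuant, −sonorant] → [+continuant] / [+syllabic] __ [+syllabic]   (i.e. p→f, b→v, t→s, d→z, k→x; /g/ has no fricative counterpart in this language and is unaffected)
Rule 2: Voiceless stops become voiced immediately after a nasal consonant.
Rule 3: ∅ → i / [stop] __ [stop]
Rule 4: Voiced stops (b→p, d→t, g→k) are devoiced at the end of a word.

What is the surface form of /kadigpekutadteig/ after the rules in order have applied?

Rule 1 (intervocalic spirantization): /d/ is a stop between vowels /a/ and /i/, so it spirantizes to the fricative [z]. /k/ is a stop between vowels /e/ and /u/, so it spirantizes to the fricative [x]. /t/ is a stop between vowels /u/ and /a/, so it spirantizes to the fricative [s]. /kadigpekutadteig/ → kazigpexusadteig.
Rule 2 (post-nasal voicing): no segment meets the environment; /kazigpexusadteig/ is unchanged.
Rule 3 (stop-cluster i-epenthesis): /g/ and /p/ form a stop–stop cluster, so [i] is inserted between them. /d/ and /t/ form a stop–stop cluster, so [i] is inserted between them. /kazigpexusadteig/ → kazigipexusaditeig.
Rule 4 (final devoicing): /g/ is a voiced stop in word-final position, so it devoices to [k]. /kazigipexusaditeig/ → kazigipexusaditeik.

kazigipexusaditeik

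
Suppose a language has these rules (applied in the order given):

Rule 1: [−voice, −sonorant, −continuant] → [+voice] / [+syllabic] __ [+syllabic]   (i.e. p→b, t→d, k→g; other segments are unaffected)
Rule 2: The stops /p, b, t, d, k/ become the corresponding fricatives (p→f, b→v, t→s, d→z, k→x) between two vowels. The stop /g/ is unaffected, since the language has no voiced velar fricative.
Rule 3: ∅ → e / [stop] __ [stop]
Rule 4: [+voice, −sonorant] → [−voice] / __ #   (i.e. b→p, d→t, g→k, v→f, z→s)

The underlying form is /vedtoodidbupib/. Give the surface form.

Rule 1 (intervocalic voicing): /p/ is a voiceless stop between vowels /u/ and /i/, so it voices to [b]. /vedtoodidbupib/ → vedtoodidbubib.
Rule 2 (intervocalic spirantization): /d/ is a stop between vowels /o/ and /i/, so it spirantizes to the fricative [z]. /b/ is a stop between vowels /u/ and /i/, so it spirantizes to the fricative [v]. /vedtoodidbubib/ → vedtoozidbuvib.
Rule 3 (stop-cluster e-epenthesis): /d/ and /t/ form a stop–stop cluster, so [e] is inserted between them. /d/ and /b/ form a stop–stop cluster, so [e] is inserted between them. /vedtoozidbuvib/ → vedetoozidebuvib.
Rule 4 (final devoicing): /b/ is a voiced obstruent in word-final position, so it devoices to [p]. /vedetoozidebuvib/ → vedetoozidebuvip.

vedetoozidebuvip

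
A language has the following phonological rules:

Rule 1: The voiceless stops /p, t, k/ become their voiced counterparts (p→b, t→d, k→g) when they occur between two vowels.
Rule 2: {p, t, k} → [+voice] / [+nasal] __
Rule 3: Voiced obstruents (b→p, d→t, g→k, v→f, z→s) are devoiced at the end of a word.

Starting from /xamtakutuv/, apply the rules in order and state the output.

xamdaguduf

Rule 1 (intervocalic voicing): /k/ is a voiceless stop between vowels /a/ and /u/, so it voices to [g]. /t/ is a voiceless stop between vowels /u/ and /u/, so it voices to [d]. /xamtakutuv/ → xamtaguduv.
Rule 2 (post-nasal voicing): /t/ is a voiceless stop immediately after the nasal /m/, so it voices to [d]. /xamtaguduv/ → xamdaguduv.
Rule 3 (final devoicing): /v/ is a voiced obstruent in word-final position, so it devoices to [f]. /xamdaguduv/ → xamdaguduf.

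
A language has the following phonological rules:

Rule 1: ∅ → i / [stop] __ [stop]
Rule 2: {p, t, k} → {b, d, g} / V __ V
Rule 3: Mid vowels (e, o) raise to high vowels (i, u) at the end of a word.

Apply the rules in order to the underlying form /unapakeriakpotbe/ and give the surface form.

unabageriagibodibi

Rule 1 (stop-cluster i-epenthesis): /k/ and /p/ form a stop–stop cluster, so [i] is inserted between them. /t/ and /b/ form a stop–stop cluster, so [i] is inserted between them. /unapakeriakpotbe/ → unapakeriakipotibe.
Rule 2 (intervocalic voicing): /p/ is a voiceless stop between vowels /a/ and /a/, so it voices to [b]. /k/ is a voiceless stop between vowels /a/ and /e/, so it voices to [g]. /k/ is a voiceless stop between vowels /a/ and /i/, so it voices to [g]. /p/ is a voiceless stop between vowels /i/ and /o/, so it voices to [b]. /t/ is a voiceless stop between vowels /o/ and /i/, so it voices to [d]. /unapakeriakipotibe/ → unabageriagibodibe.
Rule 3 (final vowel raising): /e/ is a mid vowel in word-final position, so it raises to [i]. /unabageriagibodibe/ → unabageriagibodibi.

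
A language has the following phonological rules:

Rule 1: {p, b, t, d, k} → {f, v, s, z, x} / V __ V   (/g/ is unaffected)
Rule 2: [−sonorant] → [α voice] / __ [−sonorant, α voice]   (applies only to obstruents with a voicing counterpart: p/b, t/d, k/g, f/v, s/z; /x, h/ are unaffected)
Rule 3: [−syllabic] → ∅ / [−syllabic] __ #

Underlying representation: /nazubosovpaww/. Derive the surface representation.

nazuvosofpaw

Rule 1 (intervocalic spirantization): /b/ is a stop between vowels /u/ and /o/, so it spirantizes to the fricative [v]. /nazubosovpaww/ → nazuvosovpaww.
Rule 2 (regressive voicing assimilation): /v/ precedes the voiceless obstruent /p/, so it devoices to [f] by assimilation. /nazuvosovpaww/ → nazuvosofpaww.
Rule 3 (final cluster simplification): /w/ is the second consonant of a word-final cluster /ww/, so it deletes. /nazuvosofpaww/ → nazuvosofpaw.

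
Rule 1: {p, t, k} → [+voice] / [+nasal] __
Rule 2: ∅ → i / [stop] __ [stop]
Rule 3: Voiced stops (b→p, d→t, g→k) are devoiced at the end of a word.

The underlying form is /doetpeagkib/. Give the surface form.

Rule 1 (post-nasal voicing): no segment meets the environment; /doetpeagkib/ is unchanged.
Rule 2 (stop-cluster i-epenthesis): /t/ and /p/ form a stop–stop cluster, so [i] is inserted between them. /g/ and /k/ form a stop–stop cluster, so [i] is inserted between them. /doetpeagkib/ → doetipeagikib.
Rule 3 (final devoicing): /b/ is a voiced stop in word-final position, so it devoices to [p]. /doetipeagikib/ → doetipeagikip.

doetipeagikip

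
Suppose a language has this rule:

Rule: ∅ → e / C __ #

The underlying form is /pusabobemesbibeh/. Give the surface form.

the form ends in the consonant /h/, so [e] is inserted word-finally.
Surface form: [pusabobemesbibehe].

pusabobemesbibehe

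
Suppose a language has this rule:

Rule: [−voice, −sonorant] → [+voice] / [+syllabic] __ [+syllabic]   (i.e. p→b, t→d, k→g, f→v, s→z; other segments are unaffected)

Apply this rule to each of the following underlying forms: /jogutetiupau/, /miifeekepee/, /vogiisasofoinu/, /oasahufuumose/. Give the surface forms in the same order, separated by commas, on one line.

jogudediubau, miiveegebee, vogiizazovoinu, oazahuvuumoze

/jogutetiupau/: /t/ is a voiceless obstruent between vowels /u/ and /e/, so it voices to [d]. /t/ is a voiceless obstruent between vowels /e/ and /i/, so it voices to [d]. /p/ is a voiceless obstruent between vowels /u/ and /a/, so it voices to [b]. → [jogudediubau].
/miifeekepee/: /f/ is a voiceless obstruent between vowels /i/ and /e/, so it voices to [v]. /k/ is a voiceless obstruent between vowels /e/ and /e/, so it voices to [g]. /p/ is a voiceless obstruent between vowels /e/ and /e/, so it voices to [b]. → [miiveegebee].
/vogiisasofoinu/: /s/ is a voiceless obstruent between vowels /i/ and /a/, so it voices to [z]. /s/ is a voiceless obstruent between vowels /a/ and /o/, so it voices to [z]. /f/ is a voiceless obstruent between vowels /o/ and /o/, so it voices to [v]. → [vogiizazovoinu].
/oasahufuumose/: /s/ is a voiceless obstruent between vowels /a/ and /a/, so it voices to [z]. /f/ is a voiceless obstruent between vowels /u/ and /u/, so it voices to [v]. /s/ is a voiceless obstruent between vowels /o/ and /e/, so it voices to [z]. → [oazahuvuumoze].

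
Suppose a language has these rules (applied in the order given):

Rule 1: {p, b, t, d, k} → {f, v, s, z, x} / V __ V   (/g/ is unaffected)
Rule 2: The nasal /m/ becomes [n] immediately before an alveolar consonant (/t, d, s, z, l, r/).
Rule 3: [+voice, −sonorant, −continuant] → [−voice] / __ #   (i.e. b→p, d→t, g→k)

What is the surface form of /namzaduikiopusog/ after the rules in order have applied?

Rule 1 (intervocalic spirantization): /d/ is a stop between vowels /a/ and /u/, so it spirantizes to the fricative [z]. /k/ is a stop between vowels /i/ and /i/, so it spirantizes to the fricative [x]. /p/ is a stop between vowels /o/ and /u/, so it spirantizes to the fricative [f]. /namzaduikiopusog/ → namzazuixiofusog.
Rule 2 (nasal place assimilation): /m/ precedes the alveolar consonant /z/, so it assimilates in place to [n]. /namzazuixiofusog/ → nanzazuixiofusog.
Rule 3 (final devoicing): /g/ is a voiced stop in word-final position, so it devoices to [k]. /nanzazuixiofusog/ → nanzazuixiofusok.

nanzazuixiofusok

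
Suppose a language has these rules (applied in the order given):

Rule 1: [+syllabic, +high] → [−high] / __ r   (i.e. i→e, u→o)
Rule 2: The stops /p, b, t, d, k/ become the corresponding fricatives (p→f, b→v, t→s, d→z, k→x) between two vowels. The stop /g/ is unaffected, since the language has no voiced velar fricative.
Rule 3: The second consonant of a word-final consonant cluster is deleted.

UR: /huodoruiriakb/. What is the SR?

Rule 1 (pre-rhotic lowering): /i/ is a high vowel immediately before /r/, so it lowers to [e]. /huodoruiriakb/ → huodorueriakb.
Rule 2 (intervocalic spirantization): /d/ is a stop between vowels /o/ and /o/, so it spirantizes to the fricative [z]. /huodorueriakb/ → huozorueriakb.
Rule 3 (final cluster simplification): /b/ is the second consonant of a word-final cluster /kb/, so it deletes. /huozorueriakb/ → huozorueriak.

huozorueriak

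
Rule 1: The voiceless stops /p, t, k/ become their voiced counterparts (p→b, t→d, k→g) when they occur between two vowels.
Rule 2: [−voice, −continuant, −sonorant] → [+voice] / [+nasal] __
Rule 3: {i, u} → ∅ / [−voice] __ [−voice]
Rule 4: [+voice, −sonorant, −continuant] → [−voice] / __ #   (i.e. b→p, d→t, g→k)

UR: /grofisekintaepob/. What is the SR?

Rule 1 (intervocalic voicing): /k/ is a voiceless stop between vowels /e/ and /i/, so it voices to [g]. /p/ is a voiceless stop between vowels /e/ and /o/, so it voices to [b]. /grofisekintaepob/ → grofisegintaebob.
Rule 2 (post-nasal voicing): /t/ is a voiceless stop immediately after the nasal /n/, so it voices to [d]. /grofisegintaebob/ → grofisegindaebob.
Rule 3 (high vowel syncope): /i/ is a high vowel flanked by voiceless consonants /f/ and /s/, so it deletes. /grofisegindaebob/ → grofsegindaebob.
Rule 4 (final devoicing): /b/ is a voiced stop in word-final position, so it devoices to [p]. /grofsegindaebob/ → grofsegindaebop.

grofsegindaebop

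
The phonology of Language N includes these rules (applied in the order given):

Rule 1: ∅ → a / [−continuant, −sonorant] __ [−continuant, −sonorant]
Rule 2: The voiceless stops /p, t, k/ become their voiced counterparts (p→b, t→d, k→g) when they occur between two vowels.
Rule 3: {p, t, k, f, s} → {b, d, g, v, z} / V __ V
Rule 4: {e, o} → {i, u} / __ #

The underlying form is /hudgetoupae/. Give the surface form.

hudagedoubai

Rule 1 (stop-cluster a-epenthesis): /d/ and /g/ form a stop–stop cluster, so [a] is inserted between them. /hudgetoupae/ → hudagetoupae.
Rule 2 (intervocalic voicing): /t/ is a voiceless stop between vowels /e/ and /o/, so it voices to [d]. /p/ is a voiceless stop between vowels /u/ and /a/, so it voices to [b]. /hudagetoupae/ → hudagedoubae.
Rule 3 (intervocalic voicing): no segment meets the environment; /hudagedoubae/ is unchanged.
Rule 4 (final vowel raising): /e/ is a mid vowel in word-final position, so it raises to [i]. /hudagedoubae/ → hudagedoubai.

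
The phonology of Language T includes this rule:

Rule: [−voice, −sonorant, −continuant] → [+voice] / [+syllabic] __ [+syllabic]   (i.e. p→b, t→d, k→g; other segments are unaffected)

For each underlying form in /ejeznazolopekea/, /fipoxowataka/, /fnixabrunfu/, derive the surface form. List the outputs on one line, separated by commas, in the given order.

/ejeznazolopekea/: /p/ is a voiceless stop between vowels /o/ and /e/, so it voices to [b]. /k/ is a voiceless stop between vowels /e/ and /e/, so it voices to [g]. → [ejeznazolobegea].
/fipoxowataka/: /p/ is a voiceless stop between vowels /i/ and /o/, so it voices to [b]. /t/ is a voiceless stop between vowels /a/ and /a/, so it voices to [d]. /k/ is a voiceless stop between vowels /a/ and /a/, so it voices to [g]. → [fiboxowadaga].
/fnixabrunfu/: the rule's environment is not met; surfaces unchanged as [fnixabrunfu].

ejeznazolobegea, fiboxowadaga, fnixabrunfu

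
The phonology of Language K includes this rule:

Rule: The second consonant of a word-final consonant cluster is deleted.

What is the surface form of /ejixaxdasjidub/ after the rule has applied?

No segment of /ejixaxdasjidub/ meets the structural description of the rule, so the form surfaces unchanged.

ejixaxdasjidub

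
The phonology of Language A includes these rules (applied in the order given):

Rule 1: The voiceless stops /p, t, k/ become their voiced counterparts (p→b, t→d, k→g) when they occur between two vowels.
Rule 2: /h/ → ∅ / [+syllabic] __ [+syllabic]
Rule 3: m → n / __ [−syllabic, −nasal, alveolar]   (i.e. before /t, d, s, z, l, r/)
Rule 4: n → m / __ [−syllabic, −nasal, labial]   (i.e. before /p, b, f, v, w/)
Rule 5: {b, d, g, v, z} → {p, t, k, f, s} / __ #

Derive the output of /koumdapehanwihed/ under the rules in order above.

Rule 1 (intervocalic voicing): /p/ is a voiceless stop between vowels /a/ and /e/, so it voices to [b]. /koumdapehanwihed/ → koumdabehanwihed.
Rule 2 (intervocalic h-deletion): /h/ occurs between vowels /e/ and /a/, so it deletes. /h/ occurs between vowels /i/ and /e/, so it deletes. /koumdabehanwihed/ → koumdabeanwied.
Rule 3 (nasal place assimilation): /m/ precedes the alveolar consonant /d/, so it assimilates in place to [n]. /koumdabeanwied/ → koundabeanwied.
Rule 4 (nasal place assimilation): /n/ precedes the labial consonant /w/, so it assimilates in place to [m]. /koundabeanwied/ → koundabeamwied.
Rule 5 (final devoicing): /d/ is a voiced obstruent in word-final position, so it devoices to [t]. /koundabeamwied/ → koundabeamwiet.

koundabeamwiet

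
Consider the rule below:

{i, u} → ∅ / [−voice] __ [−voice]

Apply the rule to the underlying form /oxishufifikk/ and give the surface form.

oxshffkk

/i/ is a high vowel flanked by voiceless consonants /x/ and /s/, so it deletes.
/u/ is a high vowel flanked by voiceless consonants /h/ and /f/, so it deletes.
/i/ is a high vowel flanked by voiceless consonants /f/ and /f/, so it deletes.
/i/ is a high vowel flanked by voiceless consonants /f/ and /k/, so it deletes.
Surface form: [oxshffkk].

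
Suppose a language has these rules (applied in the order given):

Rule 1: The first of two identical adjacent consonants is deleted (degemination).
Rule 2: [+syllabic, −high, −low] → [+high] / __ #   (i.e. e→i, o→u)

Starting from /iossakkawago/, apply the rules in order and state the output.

iosakawagu

Rule 1 (degemination): /ss/ is a geminate; the first /s/ deletes. /kk/ is a geminate; the first /k/ deletes. /iossakkawago/ → iosakawago.
Rule 2 (final vowel raising): /o/ is a mid vowel in word-final position, so it raises to [u]. /iosakawago/ → iosakawagu.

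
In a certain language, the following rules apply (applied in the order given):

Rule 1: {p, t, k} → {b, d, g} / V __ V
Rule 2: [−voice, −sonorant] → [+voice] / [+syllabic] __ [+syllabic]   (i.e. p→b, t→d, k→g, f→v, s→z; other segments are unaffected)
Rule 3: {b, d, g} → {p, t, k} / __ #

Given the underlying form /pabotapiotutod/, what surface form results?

Rule 1 (intervocalic voicing): /t/ is a voiceless stop between vowels /o/ and /a/, so it voices to [d]. /p/ is a voiceless stop between vowels /a/ and /i/, so it voices to [b]. /t/ is a voiceless stop between vowels /o/ and /u/, so it voices to [d]. /t/ is a voiceless stop between vowels /u/ and /o/, so it voices to [d]. /pabotapiotutod/ → pabodabiodudod.
Rule 2 (intervocalic voicing): no segment meets the environment; /pabodabiodudod/ is unchanged.
Rule 3 (final devoicing): /d/ is a voiced stop in word-final position, so it devoices to [t]. /pabodabiodudod/ → pabodabiodudot.

pabodabiodudot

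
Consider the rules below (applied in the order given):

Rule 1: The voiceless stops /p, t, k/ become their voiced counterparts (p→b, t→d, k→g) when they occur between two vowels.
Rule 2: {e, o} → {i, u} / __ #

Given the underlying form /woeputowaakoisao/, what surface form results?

Rule 1 (intervocalic voicing): /p/ is a voiceless stop between vowels /e/ and /u/, so it voices to [b]. /t/ is a voiceless stop between vowels /u/ and /o/, so it voices to [d]. /k/ is a voiceless stop between vowels /a/ and /o/, so it voices to [g]. /woeputowaakoisao/ → woebudowaagoisao.
Rule 2 (final vowel raising): /o/ is a mid vowel in word-final position, so it raises to [u]. /woebudowaagoisao/ → woebudowaagoisau.

woebudowaagoisau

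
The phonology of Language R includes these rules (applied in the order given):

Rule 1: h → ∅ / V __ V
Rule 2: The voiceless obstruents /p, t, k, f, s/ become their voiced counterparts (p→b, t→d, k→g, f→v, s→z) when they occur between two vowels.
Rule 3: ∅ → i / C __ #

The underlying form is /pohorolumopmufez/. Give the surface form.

Rule 1 (intervocalic h-deletion): /h/ occurs between vowels /o/ and /o/, so it deletes. /pohorolumopmufez/ → poorolumopmufez.
Rule 2 (intervocalic voicing): /f/ is a voiceless obstruent between vowels /u/ and /e/, so it voices to [v]. /poorolumopmufez/ → poorolumopmuvez.
Rule 3 (final i-epenthesis): the form ends in the consonant /z/, so [i] is inserted word-finally. /poorolumopmuvez/ → poorolumopmuvezi.

poorolumopmuvezi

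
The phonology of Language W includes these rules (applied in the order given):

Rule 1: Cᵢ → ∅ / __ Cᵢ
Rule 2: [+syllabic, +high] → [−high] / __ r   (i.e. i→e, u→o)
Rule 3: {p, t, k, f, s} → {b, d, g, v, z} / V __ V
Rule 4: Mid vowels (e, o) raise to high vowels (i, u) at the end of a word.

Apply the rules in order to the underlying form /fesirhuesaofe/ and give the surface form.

fezerhuezaovi

Rule 1 (degemination): no segment meets the environment; /fesirhuesaofe/ is unchanged.
Rule 2 (pre-rhotic lowering): /i/ is a high vowel immediately before /r/, so it lowers to [e]. /fesirhuesaofe/ → feserhuesaofe.
Rule 3 (intervocalic voicing): /s/ is a voiceless obstruent between vowels /e/ and /e/, so it voices to [z]. /s/ is a voiceless obstruent between vowels /e/ and /a/, so it voices to [z]. /f/ is a voiceless obstruent between vowels /o/ and /e/, so it voices to [v]. /feserhuesaofe/ → fezerhuezaove.
Rule 4 (final vowel raising): /e/ is a mid vowel in word-final position, so it raises to [i]. /fezerhuezaove/ → fezerhuezaovi.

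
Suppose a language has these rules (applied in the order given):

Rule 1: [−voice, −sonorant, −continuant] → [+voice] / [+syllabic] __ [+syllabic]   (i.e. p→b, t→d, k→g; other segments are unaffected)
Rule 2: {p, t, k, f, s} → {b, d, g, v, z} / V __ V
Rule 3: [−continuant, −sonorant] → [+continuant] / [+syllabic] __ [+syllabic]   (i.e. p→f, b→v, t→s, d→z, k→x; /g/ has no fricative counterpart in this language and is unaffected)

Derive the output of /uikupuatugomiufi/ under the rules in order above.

Rule 1 (intervocalic voicing): /k/ is a voiceless stop between vowels /i/ and /u/, so it voices to [g]. /p/ is a voiceless stop between vowels /u/ and /u/, so it voices to [b]. /t/ is a voiceless stop between vowels /a/ and /u/, so it voices to [d]. /uikupuatugomiufi/ → uigubuadugomiufi.
Rule 2 (intervocalic voicing): /f/ is a voiceless obstruent between vowels /u/ and /i/, so it voices to [v]. /uigubuadugomiufi/ → uigubuadugomiuvi.
Rule 3 (intervocalic spirantization): /b/ is a stop between vowels /u/ and /u/, so it spirantizes to the fricative [v]. /d/ is a stop between vowels /a/ and /u/, so it spirantizes to the fricative [z]. /uigubuadugomiuvi/ → uiguvuazugomiuvi.

uiguvuazugomiuvi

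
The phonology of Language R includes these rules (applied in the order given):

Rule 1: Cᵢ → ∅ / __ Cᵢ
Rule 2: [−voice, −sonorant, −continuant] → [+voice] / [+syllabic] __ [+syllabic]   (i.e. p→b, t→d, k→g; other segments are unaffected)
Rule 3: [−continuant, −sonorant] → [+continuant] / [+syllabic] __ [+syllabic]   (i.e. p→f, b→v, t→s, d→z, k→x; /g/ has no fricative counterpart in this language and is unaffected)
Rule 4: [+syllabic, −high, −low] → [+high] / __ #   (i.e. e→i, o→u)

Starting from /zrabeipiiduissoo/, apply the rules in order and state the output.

zraveiviizuisou

Rule 1 (degemination): /ss/ is a geminate; the first /s/ deletes. /zrabeipiiduissoo/ → zrabeipiiduisoo.
Rule 2 (intervocalic voicing): /p/ is a voiceless stop between vowels /i/ and /i/, so it voices to [b]. /zrabeipiiduisoo/ → zrabeibiiduisoo.
Rule 3 (intervocalic spirantization): /b/ is a stop between vowels /a/ and /e/, so it spirantizes to the fricative [v]. /b/ is a stop between vowels /i/ and /i/, so it spirantizes to the fricative [v]. /d/ is a stop between vowels /i/ and /u/, so it spirantizes to the fricative [z]. /zrabeibiiduisoo/ → zraveiviizuisoo.
Rule 4 (final vowel raising): /o/ is a mid vowel in word-final position, so it raises to [u]. /zraveiviizuisoo/ → zraveiviizuisou.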